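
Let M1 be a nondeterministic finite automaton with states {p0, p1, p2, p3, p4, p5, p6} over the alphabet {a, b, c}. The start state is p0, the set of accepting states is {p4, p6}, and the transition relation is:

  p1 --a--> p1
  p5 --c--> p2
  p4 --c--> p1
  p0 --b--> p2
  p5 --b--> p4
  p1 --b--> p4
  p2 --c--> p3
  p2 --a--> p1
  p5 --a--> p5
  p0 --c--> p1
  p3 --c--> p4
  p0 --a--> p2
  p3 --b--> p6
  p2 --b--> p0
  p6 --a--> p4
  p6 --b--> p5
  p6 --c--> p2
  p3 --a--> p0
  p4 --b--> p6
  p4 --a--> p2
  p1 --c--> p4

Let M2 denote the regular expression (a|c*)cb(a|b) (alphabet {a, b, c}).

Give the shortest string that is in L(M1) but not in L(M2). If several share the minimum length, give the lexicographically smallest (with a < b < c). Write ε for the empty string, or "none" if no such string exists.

cb

The string cb is accepted by M1 but not by M2.
No shorter string lies in the difference, and cb is the lexicographically first length-2 string in L(M1) \ L(M2).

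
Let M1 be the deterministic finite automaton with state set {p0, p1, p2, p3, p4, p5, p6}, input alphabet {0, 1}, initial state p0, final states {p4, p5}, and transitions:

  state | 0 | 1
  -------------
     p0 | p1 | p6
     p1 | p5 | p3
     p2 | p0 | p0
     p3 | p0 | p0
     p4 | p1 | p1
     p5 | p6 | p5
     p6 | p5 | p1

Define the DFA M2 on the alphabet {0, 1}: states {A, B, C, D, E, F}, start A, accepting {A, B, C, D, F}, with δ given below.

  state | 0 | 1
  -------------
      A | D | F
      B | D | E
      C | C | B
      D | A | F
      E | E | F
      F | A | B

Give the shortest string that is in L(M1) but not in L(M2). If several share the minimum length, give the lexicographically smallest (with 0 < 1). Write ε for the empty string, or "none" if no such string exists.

00111

The string 00111 is accepted by M1 but not by M2.
No shorter string lies in the difference, and 00111 is the lexicographically first length-5 string in L(M1) \ L(M2).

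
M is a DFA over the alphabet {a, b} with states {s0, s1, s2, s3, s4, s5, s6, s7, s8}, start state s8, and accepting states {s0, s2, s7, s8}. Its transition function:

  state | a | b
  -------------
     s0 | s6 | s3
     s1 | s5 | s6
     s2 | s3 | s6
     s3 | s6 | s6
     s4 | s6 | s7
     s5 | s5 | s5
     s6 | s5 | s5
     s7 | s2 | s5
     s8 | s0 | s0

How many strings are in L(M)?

3

The useful subgraph on states {s0, s8} is acyclic, so L(M) is finite; the longest accepting path visits 2 useful states, giving maximum string length 1.
Counting accepting paths from s8 by length: 1 of length 0, 2 of length 1. Total 3.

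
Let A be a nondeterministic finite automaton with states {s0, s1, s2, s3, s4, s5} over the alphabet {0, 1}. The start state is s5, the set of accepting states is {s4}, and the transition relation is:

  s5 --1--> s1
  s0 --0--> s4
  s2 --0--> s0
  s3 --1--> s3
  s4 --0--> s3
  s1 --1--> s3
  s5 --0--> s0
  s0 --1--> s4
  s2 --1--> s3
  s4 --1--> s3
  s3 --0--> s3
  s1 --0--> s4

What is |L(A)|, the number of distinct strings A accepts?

The useful subgraph on states {s0, s1, s4, s5} is acyclic, so L(A) is finite; the longest accepting path visits 3 useful states, giving maximum string length 2.
Counting accepting paths from s5 by length: 3 of length 2. Total 3.

3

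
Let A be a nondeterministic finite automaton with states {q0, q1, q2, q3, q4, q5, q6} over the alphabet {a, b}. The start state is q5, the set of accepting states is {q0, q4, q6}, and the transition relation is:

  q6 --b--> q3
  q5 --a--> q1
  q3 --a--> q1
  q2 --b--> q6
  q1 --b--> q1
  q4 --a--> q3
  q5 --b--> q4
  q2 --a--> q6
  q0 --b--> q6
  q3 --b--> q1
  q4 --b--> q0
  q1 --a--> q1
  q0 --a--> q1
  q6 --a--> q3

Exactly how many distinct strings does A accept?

3

The useful subgraph on states {q0, q4, q5, q6} is acyclic, so L(A) is finite; the longest accepting path visits 4 useful states, giving maximum string length 3.
Counting accepting paths from q5 by length: 1 of length 1, 1 of length 2, 1 of length 3. Total 3.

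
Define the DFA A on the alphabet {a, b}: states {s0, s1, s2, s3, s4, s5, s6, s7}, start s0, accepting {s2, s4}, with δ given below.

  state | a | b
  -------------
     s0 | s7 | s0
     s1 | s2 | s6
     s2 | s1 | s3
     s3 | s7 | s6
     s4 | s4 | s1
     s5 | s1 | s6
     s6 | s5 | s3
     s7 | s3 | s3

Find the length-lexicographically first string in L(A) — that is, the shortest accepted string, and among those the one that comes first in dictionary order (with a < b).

A breadth-first search from s0 reaches an accepting state first via the path s0 → s7 → s3 → s6 → s5 → s1 → s2 on input aabaaa.
No string of length < 6 is accepted (BFS exhausts all shorter strings without reaching an accepting state), and aabaaa is the lexicographically least accepting string of length 6.

aabaaa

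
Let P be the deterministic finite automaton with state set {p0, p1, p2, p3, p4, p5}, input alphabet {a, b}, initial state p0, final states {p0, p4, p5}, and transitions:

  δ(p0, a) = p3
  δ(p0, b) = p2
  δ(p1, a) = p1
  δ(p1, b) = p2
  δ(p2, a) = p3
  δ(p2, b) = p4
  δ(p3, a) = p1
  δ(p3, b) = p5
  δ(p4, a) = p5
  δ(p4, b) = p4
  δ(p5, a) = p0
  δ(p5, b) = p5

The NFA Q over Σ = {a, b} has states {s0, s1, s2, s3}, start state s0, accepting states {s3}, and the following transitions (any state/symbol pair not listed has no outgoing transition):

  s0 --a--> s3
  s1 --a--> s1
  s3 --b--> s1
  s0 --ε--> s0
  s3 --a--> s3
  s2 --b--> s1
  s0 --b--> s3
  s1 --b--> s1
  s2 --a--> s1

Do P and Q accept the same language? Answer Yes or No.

The empty string ε is accepted by P but rejected by Q.
So L(P) ≠ L(Q).

No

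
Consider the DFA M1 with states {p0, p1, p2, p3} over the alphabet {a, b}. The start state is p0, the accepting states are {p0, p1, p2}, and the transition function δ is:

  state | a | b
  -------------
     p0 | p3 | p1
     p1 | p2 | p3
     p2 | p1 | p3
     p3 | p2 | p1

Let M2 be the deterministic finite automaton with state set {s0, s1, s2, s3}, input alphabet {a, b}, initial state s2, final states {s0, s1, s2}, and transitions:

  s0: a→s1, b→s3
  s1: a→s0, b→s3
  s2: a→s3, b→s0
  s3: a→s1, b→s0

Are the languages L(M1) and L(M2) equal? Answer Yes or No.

Exploring the product automaton M1 × M2 from the start pair (p0, s2), following both machines on each input symbol, reaches 4 state pairs: (p0, s2), (p3, s3), (p1, s0), (p2, s1).
M1 accepts in {p0, p1, p2} and M2 accepts in {s0, s1, s2}. In every reachable pair the two components are either both accepting — (p0, s2), (p1, s0), (p2, s1) — or both non-accepting, so no string is accepted by exactly one of the machines: L(M1) \ L(M2) and L(M2) \ L(M1) are both empty.
Hence every string is accepted by M1 iff it is accepted by M2, and the two languages coincide.

Yes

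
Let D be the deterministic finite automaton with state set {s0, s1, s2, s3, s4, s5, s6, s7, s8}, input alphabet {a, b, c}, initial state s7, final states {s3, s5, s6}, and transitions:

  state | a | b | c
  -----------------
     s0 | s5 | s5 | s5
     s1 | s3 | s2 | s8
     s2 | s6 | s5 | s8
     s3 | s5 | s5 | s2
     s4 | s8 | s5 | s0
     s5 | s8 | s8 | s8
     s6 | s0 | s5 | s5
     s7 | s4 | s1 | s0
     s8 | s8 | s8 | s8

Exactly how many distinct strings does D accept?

The useful subgraph on states {s0, s1, s2, s3, s4, s5, s6, s7} is acyclic, so L(D) is finite; the longest accepting path visits 7 useful states, giving maximum string length 6.
Counting accepting paths from s7 by length: 5 of length 2, 7 of length 3, 4 of length 4, 5 of length 5, 3 of length 6. Total 24.

24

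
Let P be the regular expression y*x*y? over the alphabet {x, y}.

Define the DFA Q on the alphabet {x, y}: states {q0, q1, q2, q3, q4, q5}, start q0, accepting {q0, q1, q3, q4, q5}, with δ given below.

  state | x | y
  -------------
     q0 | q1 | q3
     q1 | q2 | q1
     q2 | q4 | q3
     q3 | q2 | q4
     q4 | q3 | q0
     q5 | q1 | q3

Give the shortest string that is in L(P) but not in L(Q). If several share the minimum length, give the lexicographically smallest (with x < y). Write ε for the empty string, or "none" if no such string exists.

The string xx is accepted by P but not by Q.
No shorter string lies in the difference, and xx is the lexicographically first length-2 string in L(P) \ L(Q).

xx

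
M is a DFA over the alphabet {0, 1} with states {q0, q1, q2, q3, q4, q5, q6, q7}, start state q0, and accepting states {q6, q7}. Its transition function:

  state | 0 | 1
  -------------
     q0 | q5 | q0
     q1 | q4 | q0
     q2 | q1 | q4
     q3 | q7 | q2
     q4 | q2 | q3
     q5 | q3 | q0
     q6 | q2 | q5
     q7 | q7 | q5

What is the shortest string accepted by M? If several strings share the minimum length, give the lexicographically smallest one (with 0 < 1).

A breadth-first search from q0 reaches an accepting state first via the path q0 → q5 → q3 → q7 on input 000.
No string of length < 3 is accepted (BFS exhausts all shorter strings without reaching an accepting state), and 000 is the lexicographically least accepting string of length 3.

000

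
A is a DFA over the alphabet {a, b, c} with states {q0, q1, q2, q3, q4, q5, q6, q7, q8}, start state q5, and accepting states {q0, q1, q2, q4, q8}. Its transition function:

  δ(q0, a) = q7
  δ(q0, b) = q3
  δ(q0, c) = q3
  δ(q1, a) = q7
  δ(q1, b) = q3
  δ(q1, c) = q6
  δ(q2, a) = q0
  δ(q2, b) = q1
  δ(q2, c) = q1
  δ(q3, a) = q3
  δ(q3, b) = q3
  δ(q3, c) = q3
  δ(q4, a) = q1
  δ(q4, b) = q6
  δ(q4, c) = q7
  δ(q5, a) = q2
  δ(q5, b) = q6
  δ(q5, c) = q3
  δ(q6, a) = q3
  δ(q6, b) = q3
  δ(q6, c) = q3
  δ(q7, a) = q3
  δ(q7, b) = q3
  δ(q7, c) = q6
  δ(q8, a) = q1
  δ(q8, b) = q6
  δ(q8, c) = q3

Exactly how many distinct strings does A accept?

The useful subgraph on states {q0, q1, q2, q5} is acyclic, so L(A) is finite; the longest accepting path visits 3 useful states, giving maximum string length 2.
Counting accepting paths from q5 by length: 1 of length 1, 3 of length 2. Total 4.

4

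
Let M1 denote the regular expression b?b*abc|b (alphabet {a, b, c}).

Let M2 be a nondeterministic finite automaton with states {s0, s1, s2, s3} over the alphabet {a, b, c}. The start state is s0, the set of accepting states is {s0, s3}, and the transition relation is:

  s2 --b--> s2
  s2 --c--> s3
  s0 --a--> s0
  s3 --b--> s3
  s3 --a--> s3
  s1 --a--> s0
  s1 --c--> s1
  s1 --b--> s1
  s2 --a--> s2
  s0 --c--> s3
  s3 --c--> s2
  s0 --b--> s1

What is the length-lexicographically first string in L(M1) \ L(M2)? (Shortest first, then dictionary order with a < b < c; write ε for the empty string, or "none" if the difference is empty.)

The string b is accepted by M1 but not by M2.
No shorter string lies in the difference, and b is the lexicographically first length-1 string in L(M1) \ L(M2).

b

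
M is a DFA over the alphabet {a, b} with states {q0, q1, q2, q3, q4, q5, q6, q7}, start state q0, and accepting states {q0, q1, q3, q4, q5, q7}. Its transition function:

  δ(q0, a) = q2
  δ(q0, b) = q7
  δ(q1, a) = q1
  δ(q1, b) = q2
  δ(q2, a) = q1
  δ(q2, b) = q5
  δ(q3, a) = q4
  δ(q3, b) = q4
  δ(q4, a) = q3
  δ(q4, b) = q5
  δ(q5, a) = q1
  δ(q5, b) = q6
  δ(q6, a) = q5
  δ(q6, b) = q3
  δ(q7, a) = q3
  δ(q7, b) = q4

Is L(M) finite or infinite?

infinite

State q1 is reachable from the start and can reach an accepting state, and it lies on the cycle q1 → q1.
Traversing that cycle any number of times yields accepted strings of unbounded length, so the language is infinite.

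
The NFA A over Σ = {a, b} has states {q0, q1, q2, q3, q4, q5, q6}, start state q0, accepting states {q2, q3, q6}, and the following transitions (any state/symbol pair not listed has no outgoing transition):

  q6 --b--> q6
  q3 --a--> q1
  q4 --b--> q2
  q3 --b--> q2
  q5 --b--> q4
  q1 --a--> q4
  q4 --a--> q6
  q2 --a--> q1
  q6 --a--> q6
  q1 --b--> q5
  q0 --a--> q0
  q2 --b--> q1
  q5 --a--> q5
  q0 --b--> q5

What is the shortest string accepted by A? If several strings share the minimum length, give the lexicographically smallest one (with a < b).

A breadth-first search from q0 reaches an accepting state first via the path q0 → q5 → q4 → q6 on input bba.
No string of length < 3 is accepted (BFS exhausts all shorter strings without reaching an accepting state), and bba is the lexicographically least accepting string of length 3.

bba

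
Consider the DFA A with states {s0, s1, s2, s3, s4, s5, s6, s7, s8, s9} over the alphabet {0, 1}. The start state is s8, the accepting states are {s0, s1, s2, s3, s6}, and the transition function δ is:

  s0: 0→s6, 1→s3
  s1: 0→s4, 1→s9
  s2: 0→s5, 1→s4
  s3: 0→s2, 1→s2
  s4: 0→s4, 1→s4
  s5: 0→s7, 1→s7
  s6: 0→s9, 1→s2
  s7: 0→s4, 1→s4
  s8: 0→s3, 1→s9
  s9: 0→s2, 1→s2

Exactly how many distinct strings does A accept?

5

The useful subgraph on states {s2, s3, s8, s9} is acyclic, so L(A) is finite; the longest accepting path visits 3 useful states, giving maximum string length 2.
Counting accepting paths from s8 by length: 1 of length 1, 4 of length 2. Total 5.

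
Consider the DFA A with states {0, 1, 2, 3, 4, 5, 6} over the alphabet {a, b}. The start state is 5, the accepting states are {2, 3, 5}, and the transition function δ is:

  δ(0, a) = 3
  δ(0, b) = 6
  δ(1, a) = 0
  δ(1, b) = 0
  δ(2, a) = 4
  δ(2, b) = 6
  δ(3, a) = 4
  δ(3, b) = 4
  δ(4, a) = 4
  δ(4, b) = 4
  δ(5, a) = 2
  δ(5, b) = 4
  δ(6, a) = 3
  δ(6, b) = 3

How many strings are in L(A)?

4

The useful subgraph on states {2, 3, 5, 6} is acyclic, so L(A) is finite; the longest accepting path visits 4 useful states, giving maximum string length 3.
Counting accepting paths from 5 by length: 1 of length 0, 1 of length 1, 2 of length 3. Total 4.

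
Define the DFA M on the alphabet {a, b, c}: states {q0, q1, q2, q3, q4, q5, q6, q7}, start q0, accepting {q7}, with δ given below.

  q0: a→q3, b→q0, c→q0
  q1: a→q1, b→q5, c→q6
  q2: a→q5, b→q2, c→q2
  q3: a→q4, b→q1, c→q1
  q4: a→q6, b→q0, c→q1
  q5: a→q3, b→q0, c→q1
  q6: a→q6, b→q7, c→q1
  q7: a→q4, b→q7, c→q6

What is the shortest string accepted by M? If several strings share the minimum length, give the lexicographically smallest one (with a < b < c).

aaab

A breadth-first search from q0 reaches an accepting state first via the path q0 → q3 → q4 → q6 → q7 on input aaab.
No string of length < 4 is accepted (BFS exhausts all shorter strings without reaching an accepting state), and aaab is the lexicographically least accepting string of length 4.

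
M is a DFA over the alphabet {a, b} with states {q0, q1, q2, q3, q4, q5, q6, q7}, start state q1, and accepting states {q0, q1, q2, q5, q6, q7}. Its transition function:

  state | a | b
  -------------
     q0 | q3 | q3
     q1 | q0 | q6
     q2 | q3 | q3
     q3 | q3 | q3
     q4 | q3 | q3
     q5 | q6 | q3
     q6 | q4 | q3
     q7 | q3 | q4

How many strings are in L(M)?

3

The useful subgraph on states {q0, q1, q6} is acyclic, so L(M) is finite; the longest accepting path visits 2 useful states, giving maximum string length 1.
Counting accepting paths from q1 by length: 1 of length 0, 2 of length 1. Total 3.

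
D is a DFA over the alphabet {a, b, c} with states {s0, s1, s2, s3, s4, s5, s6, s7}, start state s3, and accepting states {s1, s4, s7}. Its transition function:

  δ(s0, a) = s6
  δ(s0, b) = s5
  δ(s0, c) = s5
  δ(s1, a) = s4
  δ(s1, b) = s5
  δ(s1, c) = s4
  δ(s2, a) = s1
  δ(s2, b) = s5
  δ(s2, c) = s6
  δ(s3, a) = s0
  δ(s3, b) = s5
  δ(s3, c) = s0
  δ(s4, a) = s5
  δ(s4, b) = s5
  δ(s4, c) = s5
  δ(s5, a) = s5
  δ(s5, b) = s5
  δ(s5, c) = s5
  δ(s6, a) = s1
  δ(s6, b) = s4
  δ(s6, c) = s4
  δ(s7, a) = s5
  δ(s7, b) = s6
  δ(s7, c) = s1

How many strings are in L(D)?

10

The useful subgraph on states {s0, s1, s3, s4, s6} is acyclic, so L(D) is finite; the longest accepting path visits 5 useful states, giving maximum string length 4.
Counting accepting paths from s3 by length: 6 of length 3, 4 of length 4. Total 10.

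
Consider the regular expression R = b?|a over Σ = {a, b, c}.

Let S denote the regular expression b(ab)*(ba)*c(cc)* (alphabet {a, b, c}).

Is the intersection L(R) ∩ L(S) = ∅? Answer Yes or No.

Yes

Converting the expression R to a DFA (subset construction, then merging equivalent states) gives the minimal DFA with states {r0, r1, r2}, start state r0, accepting states {r0, r1} and transitions r0: a→r1, b→r1, c→r2; r1: a→r2, b→r2, c→r2; r2: a→r2, b→r2, c→r2.
Converting the expression S to a DFA (subset construction, then merging equivalent states) gives the minimal DFA with states {s0, s1, s2, s3, s4, s5, s6}, start state s0, accepting states {s4} and transitions s0: a→s1, b→s2, c→s1; s1: a→s1, b→s1, c→s1; s2: a→s0, b→s3, c→s4; s3: a→s5, b→s1, c→s1; s4: a→s1, b→s1, c→s6; s5: a→s1, b→s3, c→s4; s6: a→s1, b→s1, c→s4.
Exploring the product automaton R × S from the start pair (r0, s0), following both machines on each input symbol, reaches 10 state pairs: (r0, s0), (r1, s1), (r1, s2), (r2, s1), (r2, s0), (r2, s3), (r2, s4), (r2, s2), (r2, s5), (r2, s6).
R accepts in {r0, r1} and S accepts in {s4}; no reachable pair has both components accepting, so no string drives both machines to acceptance simultaneously and L(R) ∩ L(S) = ∅.
So no string is accepted by both, and the intersection is empty.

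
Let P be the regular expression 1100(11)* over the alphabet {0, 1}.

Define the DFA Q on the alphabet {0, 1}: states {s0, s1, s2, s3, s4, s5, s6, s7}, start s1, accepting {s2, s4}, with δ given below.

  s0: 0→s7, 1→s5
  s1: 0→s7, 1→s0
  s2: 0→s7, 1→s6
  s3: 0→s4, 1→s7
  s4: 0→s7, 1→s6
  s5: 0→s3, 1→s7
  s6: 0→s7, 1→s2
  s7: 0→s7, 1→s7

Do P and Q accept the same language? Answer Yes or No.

Converting the expression P to a DFA (subset construction, then merging equivalent states) gives the minimal DFA with states {p0, p1, p2, p3, p4, p5, p6}, start state p0, accepting states {p5} and transitions p0: 0→p1, 1→p2; p1: 0→p1, 1→p1; p2: 0→p1, 1→p3; p3: 0→p4, 1→p1; p4: 0→p5, 1→p1; p5: 0→p1, 1→p6; p6: 0→p1, 1→p5.
Exploring the product automaton P × Q from the start pair (p0, s1), following both machines on each input symbol, reaches 8 state pairs: (p0, s1), (p1, s7), (p2, s0), (p3, s5), (p4, s3), (p5, s4), (p6, s6), (p5, s2).
P accepts in {p5} and Q accepts in {s2, s4}. In every reachable pair the two components are either both accepting — (p5, s4), (p5, s2) — or both non-accepting, so no string is accepted by exactly one of the machines: L(P) \ L(Q) and L(Q) \ L(P) are both empty.
Hence every string is accepted by P iff it is accepted by Q, and the two languages coincide.

Yes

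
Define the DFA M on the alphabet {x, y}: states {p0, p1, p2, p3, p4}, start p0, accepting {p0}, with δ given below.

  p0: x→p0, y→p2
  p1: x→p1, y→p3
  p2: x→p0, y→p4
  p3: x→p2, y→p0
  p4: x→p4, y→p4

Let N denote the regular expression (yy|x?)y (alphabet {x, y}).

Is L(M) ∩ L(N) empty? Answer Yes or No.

Converting the expression N to a DFA (subset construction, then merging equivalent states) gives the minimal DFA with states {n0, n1, n2, n3, n4}, start state n0, accepting states {n2, n4} and transitions n0: x→n1, y→n2; n1: x→n3, y→n4; n2: x→n3, y→n1; n3: x→n3, y→n3; n4: x→n3, y→n3.
Exploring the product automaton M × N from the start pair (p0, n0), following both machines on each input symbol, reaches 9 state pairs: (p0, n0), (p0, n1), (p2, n2), (p0, n3), (p2, n4), (p4, n1), (p2, n3), (p4, n3), (p4, n4).
M accepts in {p0} and N accepts in {n2, n4}; no reachable pair has both components accepting, so no string drives both machines to acceptance simultaneously and L(M) ∩ L(N) = ∅.
So no string is accepted by both, and the intersection is empty.

Yes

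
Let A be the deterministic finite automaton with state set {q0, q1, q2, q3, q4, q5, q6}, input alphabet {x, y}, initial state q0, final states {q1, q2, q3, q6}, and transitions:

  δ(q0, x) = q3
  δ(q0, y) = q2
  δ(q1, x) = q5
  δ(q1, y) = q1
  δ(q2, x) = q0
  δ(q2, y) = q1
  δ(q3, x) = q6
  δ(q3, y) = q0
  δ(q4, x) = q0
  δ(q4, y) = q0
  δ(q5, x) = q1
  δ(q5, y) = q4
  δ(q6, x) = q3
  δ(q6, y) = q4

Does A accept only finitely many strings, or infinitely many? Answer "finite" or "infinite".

infinite

State q0 is reachable from the start and can reach an accepting state, and it lies on the cycle q0 → q2 → q0.
Traversing that cycle any number of times yields accepted strings of unbounded length, so the language is infinite.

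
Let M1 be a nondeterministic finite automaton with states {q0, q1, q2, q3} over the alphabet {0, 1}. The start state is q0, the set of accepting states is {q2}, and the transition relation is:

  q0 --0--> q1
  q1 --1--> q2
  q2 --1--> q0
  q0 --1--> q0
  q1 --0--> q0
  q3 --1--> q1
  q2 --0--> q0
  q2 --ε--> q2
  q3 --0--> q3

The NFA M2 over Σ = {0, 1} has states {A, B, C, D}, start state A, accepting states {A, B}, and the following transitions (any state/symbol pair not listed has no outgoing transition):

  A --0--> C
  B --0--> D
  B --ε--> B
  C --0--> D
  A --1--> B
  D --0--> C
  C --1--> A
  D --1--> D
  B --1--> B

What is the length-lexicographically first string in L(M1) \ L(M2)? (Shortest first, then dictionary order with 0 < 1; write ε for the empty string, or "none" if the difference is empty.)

The string 101 is accepted by M1 but not by M2.
No shorter string lies in the difference, and 101 is the lexicographically first length-3 string in L(M1) \ L(M2).

101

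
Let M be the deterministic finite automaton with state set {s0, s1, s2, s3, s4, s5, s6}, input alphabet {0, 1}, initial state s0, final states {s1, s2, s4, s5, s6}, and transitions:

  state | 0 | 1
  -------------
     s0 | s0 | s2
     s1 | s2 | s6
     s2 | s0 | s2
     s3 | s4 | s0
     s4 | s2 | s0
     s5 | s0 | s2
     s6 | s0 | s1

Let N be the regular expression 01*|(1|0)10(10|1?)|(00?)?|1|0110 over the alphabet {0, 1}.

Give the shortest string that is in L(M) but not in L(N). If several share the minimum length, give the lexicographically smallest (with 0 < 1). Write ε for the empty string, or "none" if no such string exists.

The string 11 is accepted by M but not by N.
No shorter string lies in the difference, and 11 is the lexicographically first length-2 string in L(M) \ L(N).

11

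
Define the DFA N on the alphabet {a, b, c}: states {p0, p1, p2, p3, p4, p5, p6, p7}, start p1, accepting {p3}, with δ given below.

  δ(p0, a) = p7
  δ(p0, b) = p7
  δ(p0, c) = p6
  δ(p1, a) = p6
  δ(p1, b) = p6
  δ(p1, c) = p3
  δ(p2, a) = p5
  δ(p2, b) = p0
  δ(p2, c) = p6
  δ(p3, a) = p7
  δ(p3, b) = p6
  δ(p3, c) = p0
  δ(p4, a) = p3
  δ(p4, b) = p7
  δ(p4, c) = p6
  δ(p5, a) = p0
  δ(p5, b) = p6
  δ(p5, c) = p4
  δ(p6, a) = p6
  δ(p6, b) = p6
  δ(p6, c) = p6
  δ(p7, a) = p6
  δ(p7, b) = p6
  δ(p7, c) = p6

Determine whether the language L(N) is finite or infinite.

finite

The useful states (reachable from p1 and able to reach an accepting state) are {p1, p3}.
Restricted to these states the transition graph has no cycle, so every accepting path has bounded length and L is finite.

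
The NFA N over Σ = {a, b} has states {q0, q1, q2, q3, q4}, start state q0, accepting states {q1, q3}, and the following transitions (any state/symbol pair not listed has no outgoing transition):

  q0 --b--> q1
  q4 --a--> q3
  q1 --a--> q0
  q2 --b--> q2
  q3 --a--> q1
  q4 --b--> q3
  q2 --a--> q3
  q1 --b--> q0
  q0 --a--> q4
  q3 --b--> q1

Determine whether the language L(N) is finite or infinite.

State q0 is reachable from the start and can reach an accepting state, and it lies on the cycle q0 → q1 → q0.
Traversing that cycle any number of times yields accepted strings of unbounded length, so the language is infinite.

infinite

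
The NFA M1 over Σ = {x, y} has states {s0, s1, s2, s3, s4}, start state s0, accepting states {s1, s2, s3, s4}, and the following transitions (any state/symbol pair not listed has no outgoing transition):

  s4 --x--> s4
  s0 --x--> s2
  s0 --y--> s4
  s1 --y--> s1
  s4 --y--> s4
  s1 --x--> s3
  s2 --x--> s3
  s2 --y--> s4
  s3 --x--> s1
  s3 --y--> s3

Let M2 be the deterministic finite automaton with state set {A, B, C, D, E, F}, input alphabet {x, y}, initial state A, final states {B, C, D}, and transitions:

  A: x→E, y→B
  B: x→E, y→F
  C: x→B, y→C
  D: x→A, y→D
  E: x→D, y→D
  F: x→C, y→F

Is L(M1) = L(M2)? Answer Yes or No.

No

The string x is accepted by M1 but rejected by M2.
So L(M1) ≠ L(M2).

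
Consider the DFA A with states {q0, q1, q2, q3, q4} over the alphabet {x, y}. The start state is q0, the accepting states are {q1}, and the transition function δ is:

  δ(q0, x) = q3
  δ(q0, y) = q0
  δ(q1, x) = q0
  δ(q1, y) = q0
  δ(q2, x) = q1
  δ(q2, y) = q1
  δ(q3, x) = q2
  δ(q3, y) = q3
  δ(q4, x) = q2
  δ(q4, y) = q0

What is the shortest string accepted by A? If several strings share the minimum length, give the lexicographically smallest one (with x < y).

A breadth-first search from q0 reaches an accepting state first via the path q0 → q3 → q2 → q1 on input xxx.
No string of length < 3 is accepted (BFS exhausts all shorter strings without reaching an accepting state), and xxx is the lexicographically least accepting string of length 3.

xxx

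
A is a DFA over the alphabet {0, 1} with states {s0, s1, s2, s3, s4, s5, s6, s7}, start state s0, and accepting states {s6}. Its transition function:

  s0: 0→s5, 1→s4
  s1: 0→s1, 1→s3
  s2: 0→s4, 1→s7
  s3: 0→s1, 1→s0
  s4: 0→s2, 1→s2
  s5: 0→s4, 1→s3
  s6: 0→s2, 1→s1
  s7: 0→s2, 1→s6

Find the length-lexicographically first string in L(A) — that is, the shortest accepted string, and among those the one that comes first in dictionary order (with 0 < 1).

1011

A breadth-first search from s0 reaches an accepting state first via the path s0 → s4 → s2 → s7 → s6 on input 1011.
No string of length < 4 is accepted (BFS exhausts all shorter strings without reaching an accepting state), and 1011 is the lexicographically least accepting string of length 4.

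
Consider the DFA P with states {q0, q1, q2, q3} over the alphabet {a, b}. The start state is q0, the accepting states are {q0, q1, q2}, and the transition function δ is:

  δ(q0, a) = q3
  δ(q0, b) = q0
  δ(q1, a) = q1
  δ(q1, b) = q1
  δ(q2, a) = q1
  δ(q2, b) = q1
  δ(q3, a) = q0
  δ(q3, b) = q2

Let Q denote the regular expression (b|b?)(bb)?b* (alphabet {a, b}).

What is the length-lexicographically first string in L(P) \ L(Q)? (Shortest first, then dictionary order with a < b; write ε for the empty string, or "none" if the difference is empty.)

aa

The string aa is accepted by P but not by Q.
No shorter string lies in the difference, and aa is the lexicographically first length-2 string in L(P) \ L(Q).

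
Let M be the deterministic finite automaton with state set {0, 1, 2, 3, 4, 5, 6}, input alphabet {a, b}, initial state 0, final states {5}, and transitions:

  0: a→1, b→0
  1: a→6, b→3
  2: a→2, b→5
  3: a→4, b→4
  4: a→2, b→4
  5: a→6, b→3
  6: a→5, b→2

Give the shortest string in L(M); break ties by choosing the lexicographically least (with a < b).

aaa

A breadth-first search from 0 reaches an accepting state first via the path 0 → 1 → 6 → 5 on input aaa.
No string of length < 3 is accepted (BFS exhausts all shorter strings without reaching an accepting state), and aaa is the lexicographically least accepting string of length 3.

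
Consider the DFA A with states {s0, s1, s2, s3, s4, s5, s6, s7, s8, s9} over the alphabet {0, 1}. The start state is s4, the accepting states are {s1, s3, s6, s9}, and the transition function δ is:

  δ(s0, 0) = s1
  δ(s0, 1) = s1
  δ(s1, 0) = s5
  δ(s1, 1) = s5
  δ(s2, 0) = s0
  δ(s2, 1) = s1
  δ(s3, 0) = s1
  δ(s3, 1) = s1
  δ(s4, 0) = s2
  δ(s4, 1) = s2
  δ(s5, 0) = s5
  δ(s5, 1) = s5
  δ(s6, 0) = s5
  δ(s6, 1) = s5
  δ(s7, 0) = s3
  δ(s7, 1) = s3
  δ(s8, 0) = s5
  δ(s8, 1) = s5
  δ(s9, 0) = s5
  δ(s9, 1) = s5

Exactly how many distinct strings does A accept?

6

The useful subgraph on states {s0, s1, s2, s4} is acyclic, so L(A) is finite; the longest accepting path visits 4 useful states, giving maximum string length 3.
Counting accepting paths from s4 by length: 2 of length 2, 4 of length 3. Total 6.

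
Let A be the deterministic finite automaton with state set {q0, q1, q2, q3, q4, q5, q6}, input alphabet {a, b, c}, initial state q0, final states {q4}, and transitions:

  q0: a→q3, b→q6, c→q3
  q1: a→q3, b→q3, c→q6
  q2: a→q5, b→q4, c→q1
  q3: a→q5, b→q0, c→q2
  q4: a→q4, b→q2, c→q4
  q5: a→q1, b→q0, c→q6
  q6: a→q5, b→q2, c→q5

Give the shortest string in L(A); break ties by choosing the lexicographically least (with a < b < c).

A breadth-first search from q0 reaches an accepting state first via the path q0 → q3 → q2 → q4 on input acb.
No string of length < 3 is accepted (BFS exhausts all shorter strings without reaching an accepting state), and acb is the lexicographically least accepting string of length 3.

acb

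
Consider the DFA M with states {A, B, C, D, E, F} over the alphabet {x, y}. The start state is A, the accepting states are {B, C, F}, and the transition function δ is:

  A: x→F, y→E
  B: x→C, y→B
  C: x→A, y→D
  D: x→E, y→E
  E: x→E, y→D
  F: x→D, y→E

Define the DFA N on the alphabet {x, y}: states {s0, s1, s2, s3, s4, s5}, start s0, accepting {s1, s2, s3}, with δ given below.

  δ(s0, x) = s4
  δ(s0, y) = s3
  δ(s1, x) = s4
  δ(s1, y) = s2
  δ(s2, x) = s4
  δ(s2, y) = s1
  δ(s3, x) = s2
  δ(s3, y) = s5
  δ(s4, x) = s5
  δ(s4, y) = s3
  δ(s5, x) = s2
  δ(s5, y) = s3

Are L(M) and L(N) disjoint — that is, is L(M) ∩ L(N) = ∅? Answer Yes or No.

Exploring the product automaton M × N from the start pair (A, s0), following both machines on each input symbol, reaches 9 state pairs: (A, s0), (F, s4), (E, s3), (D, s5), (E, s2), (E, s4), (D, s1), (E, s5), (D, s3).
M accepts in {B, C, F} and N accepts in {s1, s2, s3}; no reachable pair has both components accepting, so no string drives both machines to acceptance simultaneously and L(M) ∩ L(N) = ∅.
So no string is accepted by both, and the intersection is empty.

Yes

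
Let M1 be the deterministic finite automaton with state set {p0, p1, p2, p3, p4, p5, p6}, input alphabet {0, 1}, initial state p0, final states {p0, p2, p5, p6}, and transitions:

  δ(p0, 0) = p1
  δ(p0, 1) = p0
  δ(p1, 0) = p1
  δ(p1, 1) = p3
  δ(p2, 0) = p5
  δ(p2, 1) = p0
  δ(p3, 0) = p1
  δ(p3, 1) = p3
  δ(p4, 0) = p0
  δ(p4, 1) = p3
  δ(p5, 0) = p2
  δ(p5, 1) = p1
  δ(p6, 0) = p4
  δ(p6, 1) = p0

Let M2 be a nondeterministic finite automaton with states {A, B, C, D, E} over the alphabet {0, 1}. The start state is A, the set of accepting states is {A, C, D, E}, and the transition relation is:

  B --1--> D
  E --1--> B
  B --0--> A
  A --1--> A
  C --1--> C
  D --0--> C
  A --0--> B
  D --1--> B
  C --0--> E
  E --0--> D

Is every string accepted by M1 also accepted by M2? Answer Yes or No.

Exploring the product automaton M1 × M2 from the start pair (p0, A), following both machines on each input symbol, reaches 10 state pairs: (p0, A), (p1, B), (p1, A), (p3, D), (p3, A), (p1, C), (p3, B), (p1, E), (p3, C), (p1, D).
M1 accepts in {p0, p2, p5, p6} and M2 accepts in {A, C, D, E}. The reachable pairs whose M1-component is accepting are (p0, A); in each of them the M2-component is accepting too, so the product for L(M1) \ L(M2) (M1-component accepting, M2-component rejecting) has no reachable accepting pair and the difference is empty.
Hence every string in L(M1) is also in L(M2).

Yes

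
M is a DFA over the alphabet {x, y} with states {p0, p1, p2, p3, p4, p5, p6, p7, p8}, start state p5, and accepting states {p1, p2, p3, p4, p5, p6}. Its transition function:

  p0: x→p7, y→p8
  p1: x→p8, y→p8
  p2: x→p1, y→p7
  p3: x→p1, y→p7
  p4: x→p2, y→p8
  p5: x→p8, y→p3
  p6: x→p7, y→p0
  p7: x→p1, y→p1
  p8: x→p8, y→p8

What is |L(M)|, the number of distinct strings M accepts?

The useful subgraph on states {p1, p3, p5, p7} is acyclic, so L(M) is finite; the longest accepting path visits 4 useful states, giving maximum string length 3.
Counting accepting paths from p5 by length: 1 of length 0, 1 of length 1, 1 of length 2, 2 of length 3. Total 5.

5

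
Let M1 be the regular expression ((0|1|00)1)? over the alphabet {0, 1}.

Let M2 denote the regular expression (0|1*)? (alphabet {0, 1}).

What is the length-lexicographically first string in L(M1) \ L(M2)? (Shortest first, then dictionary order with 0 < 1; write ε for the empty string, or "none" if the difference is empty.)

01

The string 01 is accepted by M1 but not by M2.
No shorter string lies in the difference, and 01 is the lexicographically first length-2 string in L(M1) \ L(M2).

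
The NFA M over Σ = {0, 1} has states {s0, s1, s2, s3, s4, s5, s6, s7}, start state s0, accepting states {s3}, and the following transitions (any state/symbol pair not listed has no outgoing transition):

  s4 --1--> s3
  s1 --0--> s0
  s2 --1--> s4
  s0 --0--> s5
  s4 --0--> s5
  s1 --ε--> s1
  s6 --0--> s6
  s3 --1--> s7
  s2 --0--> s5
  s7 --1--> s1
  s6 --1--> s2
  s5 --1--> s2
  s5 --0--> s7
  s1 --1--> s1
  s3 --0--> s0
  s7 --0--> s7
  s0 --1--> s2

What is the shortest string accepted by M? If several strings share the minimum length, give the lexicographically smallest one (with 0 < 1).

A breadth-first search from s0 reaches an accepting state first via the path s0 → s2 → s4 → s3 on input 111.
No string of length < 3 is accepted (BFS exhausts all shorter strings without reaching an accepting state), and 111 is the lexicographically least accepting string of length 3.

111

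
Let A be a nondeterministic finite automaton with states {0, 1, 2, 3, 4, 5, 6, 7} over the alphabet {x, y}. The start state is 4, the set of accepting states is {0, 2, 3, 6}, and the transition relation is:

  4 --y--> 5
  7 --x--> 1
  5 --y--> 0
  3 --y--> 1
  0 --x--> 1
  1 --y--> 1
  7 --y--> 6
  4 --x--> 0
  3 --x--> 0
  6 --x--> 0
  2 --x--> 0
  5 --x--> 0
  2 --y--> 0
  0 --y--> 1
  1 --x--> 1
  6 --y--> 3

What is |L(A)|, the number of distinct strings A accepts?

The useful subgraph on states {0, 4, 5} is acyclic, so L(A) is finite; the longest accepting path visits 3 useful states, giving maximum string length 2.
Counting accepting paths from 4 by length: 1 of length 1, 2 of length 2. Total 3.

3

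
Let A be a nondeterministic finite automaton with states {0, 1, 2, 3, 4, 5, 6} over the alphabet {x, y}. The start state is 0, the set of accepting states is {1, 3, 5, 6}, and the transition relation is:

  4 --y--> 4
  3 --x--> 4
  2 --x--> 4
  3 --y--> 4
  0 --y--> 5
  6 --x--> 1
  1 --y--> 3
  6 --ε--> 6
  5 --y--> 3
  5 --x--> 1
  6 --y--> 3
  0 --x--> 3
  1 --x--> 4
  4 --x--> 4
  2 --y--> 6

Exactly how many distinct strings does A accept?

5

The useful subgraph on states {0, 1, 3, 5} is acyclic, so L(A) is finite; the longest accepting path visits 4 useful states, giving maximum string length 3.
Counting accepting paths from 0 by length: 2 of length 1, 2 of length 2, 1 of length 3. Total 5.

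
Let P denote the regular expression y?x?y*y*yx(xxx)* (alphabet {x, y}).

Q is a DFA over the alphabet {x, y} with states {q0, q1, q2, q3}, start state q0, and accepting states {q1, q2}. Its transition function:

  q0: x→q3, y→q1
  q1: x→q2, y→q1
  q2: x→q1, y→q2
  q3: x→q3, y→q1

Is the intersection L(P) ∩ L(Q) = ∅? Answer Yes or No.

The string yx is accepted by both P and Q.
Hence L(P) ∩ L(Q) ≠ ∅.

No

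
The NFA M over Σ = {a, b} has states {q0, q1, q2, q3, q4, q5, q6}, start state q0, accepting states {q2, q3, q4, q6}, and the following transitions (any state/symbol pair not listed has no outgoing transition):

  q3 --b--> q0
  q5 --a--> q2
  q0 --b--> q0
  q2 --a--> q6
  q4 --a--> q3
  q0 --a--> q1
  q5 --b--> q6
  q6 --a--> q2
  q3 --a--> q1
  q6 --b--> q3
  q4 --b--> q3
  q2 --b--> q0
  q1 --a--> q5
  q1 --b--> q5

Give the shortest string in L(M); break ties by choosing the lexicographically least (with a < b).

aaa

A breadth-first search from q0 reaches an accepting state first via the path q0 → q1 → q5 → q2 on input aaa.
No string of length < 3 is accepted (BFS exhausts all shorter strings without reaching an accepting state), and aaa is the lexicographically least accepting string of length 3.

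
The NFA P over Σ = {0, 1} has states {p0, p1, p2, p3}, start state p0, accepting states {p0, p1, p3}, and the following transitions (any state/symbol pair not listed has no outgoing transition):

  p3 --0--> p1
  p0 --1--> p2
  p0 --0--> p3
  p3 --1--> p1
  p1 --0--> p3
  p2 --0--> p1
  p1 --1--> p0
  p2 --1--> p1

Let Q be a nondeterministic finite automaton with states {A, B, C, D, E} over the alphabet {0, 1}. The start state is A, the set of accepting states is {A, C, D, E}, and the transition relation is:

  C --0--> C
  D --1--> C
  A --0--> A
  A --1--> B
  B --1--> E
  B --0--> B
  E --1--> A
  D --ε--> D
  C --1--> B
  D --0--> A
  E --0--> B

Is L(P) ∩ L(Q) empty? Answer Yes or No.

No

The empty string ε is accepted by both P and Q.
Hence L(P) ∩ L(Q) ≠ ∅.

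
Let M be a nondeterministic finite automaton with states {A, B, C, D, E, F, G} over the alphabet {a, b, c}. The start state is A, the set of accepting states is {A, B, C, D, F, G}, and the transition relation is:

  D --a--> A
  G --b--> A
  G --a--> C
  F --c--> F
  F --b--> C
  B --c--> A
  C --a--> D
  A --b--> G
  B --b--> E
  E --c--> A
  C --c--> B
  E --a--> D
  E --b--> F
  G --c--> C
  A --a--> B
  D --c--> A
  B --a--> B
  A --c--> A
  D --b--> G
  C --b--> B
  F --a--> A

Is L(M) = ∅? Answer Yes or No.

The empty string ε is accepted: the run A ends in the accepting state A.
Since at least one string is accepted, L(M) is not empty.

No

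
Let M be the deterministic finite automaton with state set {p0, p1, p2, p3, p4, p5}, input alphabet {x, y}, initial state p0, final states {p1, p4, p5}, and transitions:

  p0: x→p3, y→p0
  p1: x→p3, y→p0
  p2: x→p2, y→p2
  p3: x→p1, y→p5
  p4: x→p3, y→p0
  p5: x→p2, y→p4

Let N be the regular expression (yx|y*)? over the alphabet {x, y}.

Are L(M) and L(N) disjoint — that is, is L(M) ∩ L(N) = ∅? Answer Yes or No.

Yes

Converting the expression N to a DFA (subset construction, then merging equivalent states) gives the minimal DFA with states {n0, n1, n2, n3, n4}, start state n0, accepting states {n0, n2, n3, n4} and transitions n0: x→n1, y→n2; n1: x→n1, y→n1; n2: x→n3, y→n4; n3: x→n1, y→n1; n4: x→n1, y→n4.
Exploring the product automaton M × N from the start pair (p0, n0), following both machines on each input symbol, reaches 10 state pairs: (p0, n0), (p3, n1), (p0, n2), (p1, n1), (p5, n1), (p3, n3), (p0, n4), (p0, n1), (p2, n1), (p4, n1).
M accepts in {p1, p4, p5} and N accepts in {n0, n2, n3, n4}; no reachable pair has both components accepting, so no string drives both machines to acceptance simultaneously and L(M) ∩ L(N) = ∅.
So no string is accepted by both, and the intersection is empty.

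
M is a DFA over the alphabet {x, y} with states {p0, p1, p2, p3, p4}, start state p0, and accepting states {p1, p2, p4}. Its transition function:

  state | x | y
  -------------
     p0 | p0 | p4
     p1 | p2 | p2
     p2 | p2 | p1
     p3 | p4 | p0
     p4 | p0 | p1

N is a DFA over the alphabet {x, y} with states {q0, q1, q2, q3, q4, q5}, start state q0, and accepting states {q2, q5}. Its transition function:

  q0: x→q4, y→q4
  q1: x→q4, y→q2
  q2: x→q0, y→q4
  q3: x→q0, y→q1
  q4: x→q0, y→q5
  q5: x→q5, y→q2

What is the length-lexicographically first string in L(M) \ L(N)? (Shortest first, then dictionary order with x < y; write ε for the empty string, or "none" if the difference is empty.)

The string y is accepted by M but not by N.
No shorter string lies in the difference, and y is the lexicographically first length-1 string in L(M) \ L(N).

y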